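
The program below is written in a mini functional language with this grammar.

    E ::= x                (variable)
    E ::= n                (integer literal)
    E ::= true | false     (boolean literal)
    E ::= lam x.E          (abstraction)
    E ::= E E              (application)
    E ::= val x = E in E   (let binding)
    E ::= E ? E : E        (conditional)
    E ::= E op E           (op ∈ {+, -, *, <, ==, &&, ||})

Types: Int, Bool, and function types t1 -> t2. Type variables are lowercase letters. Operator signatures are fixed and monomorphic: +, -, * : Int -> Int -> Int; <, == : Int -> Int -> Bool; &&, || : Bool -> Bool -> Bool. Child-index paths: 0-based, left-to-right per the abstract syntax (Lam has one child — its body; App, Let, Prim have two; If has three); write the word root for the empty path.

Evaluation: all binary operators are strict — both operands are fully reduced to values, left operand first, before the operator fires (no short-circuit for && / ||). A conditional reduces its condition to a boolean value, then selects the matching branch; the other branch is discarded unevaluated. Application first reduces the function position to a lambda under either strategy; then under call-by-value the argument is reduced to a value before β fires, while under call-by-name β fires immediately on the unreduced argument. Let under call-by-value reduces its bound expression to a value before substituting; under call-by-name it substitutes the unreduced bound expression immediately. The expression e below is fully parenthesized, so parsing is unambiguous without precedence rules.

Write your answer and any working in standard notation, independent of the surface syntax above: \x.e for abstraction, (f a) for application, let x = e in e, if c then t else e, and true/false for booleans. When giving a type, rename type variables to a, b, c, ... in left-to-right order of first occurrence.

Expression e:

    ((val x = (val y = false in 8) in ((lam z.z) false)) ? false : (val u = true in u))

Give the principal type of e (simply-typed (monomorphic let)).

Answer: Bool

Trace:
let y : Bool
let x : Int
z : a
\z._ : a -> a
  unify a -> a ~ Bool -> b
  unify a ~ Bool
  unify Bool ~ b
_ _ : Bool
  unify Bool ~ Bool
let u : Bool
u : Bool
  unify Bool ~ Bool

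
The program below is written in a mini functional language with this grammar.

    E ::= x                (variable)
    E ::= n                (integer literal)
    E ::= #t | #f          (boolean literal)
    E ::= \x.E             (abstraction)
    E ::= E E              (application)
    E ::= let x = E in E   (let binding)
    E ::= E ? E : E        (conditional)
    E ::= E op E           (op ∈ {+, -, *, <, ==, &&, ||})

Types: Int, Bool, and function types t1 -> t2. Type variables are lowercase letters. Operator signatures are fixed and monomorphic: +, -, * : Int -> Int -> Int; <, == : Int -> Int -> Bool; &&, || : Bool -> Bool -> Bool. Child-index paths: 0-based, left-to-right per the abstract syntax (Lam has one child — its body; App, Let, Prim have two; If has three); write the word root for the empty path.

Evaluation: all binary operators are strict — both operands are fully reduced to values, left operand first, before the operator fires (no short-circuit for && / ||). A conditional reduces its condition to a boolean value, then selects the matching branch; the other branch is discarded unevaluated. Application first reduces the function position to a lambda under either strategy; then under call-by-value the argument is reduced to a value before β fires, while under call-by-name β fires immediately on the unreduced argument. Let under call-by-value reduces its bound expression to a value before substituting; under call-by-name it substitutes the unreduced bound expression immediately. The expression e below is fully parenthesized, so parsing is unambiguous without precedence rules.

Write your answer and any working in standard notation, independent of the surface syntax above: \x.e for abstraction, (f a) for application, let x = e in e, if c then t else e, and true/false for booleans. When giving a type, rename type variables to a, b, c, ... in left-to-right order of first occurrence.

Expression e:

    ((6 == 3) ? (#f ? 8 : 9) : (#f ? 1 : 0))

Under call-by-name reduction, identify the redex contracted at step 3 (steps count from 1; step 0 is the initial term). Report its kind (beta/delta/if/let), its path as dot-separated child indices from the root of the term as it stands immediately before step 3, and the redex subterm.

Answer: if at root : (if false then 1 else 0)

Working:
step 0: (if (6 == 3) then (if false then 8 else 9) else (if false then 1 else 0))
step 1: [delta@0] (if false then (if false then 8 else 9) else (if false then 1 else 0))
step 2: [if@root] (if false then 1 else 0)
step 3: [if@root] 0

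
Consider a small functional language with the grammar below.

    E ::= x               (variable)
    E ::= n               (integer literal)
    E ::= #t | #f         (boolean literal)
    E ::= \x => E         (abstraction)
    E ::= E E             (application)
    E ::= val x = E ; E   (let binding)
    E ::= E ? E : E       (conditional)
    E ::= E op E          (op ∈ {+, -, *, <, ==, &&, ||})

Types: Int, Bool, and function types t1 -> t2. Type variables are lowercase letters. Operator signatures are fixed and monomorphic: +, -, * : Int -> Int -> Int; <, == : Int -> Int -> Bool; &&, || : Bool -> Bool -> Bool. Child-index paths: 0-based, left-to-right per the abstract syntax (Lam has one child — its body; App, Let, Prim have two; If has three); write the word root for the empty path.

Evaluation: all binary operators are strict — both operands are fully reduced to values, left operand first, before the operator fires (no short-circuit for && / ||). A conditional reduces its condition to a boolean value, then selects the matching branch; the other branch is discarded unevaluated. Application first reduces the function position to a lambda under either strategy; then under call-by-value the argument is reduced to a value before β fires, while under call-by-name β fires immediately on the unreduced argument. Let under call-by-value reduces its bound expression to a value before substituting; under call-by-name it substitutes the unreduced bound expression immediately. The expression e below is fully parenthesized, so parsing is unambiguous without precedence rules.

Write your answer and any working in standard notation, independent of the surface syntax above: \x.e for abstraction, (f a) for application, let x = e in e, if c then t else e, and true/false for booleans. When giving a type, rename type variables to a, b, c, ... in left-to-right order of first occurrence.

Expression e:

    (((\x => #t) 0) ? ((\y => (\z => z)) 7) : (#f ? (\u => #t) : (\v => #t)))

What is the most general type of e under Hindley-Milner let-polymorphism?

Trace:
\x._ : a -> Bool
  unify a -> Bool ~ Int -> b
  unify a ~ Int
  unify Bool ~ b
_ _ : Bool
  unify Bool ~ Bool
z : d
\z._ : d -> d
\y._ : c -> d -> d
  unify c -> d -> d ~ Int -> e
  unify c ~ Int
  unify d -> d ~ e
_ _ : d -> d
  unify Bool ~ Bool
\u._ : f -> Bool
\v._ : g -> Bool
  unify f -> Bool ~ g -> Bool
  unify f ~ g
  unify Bool ~ Bool
  unify d -> d ~ g -> Bool
  unify d ~ g
  unify g ~ Bool

Answer: Bool -> Bool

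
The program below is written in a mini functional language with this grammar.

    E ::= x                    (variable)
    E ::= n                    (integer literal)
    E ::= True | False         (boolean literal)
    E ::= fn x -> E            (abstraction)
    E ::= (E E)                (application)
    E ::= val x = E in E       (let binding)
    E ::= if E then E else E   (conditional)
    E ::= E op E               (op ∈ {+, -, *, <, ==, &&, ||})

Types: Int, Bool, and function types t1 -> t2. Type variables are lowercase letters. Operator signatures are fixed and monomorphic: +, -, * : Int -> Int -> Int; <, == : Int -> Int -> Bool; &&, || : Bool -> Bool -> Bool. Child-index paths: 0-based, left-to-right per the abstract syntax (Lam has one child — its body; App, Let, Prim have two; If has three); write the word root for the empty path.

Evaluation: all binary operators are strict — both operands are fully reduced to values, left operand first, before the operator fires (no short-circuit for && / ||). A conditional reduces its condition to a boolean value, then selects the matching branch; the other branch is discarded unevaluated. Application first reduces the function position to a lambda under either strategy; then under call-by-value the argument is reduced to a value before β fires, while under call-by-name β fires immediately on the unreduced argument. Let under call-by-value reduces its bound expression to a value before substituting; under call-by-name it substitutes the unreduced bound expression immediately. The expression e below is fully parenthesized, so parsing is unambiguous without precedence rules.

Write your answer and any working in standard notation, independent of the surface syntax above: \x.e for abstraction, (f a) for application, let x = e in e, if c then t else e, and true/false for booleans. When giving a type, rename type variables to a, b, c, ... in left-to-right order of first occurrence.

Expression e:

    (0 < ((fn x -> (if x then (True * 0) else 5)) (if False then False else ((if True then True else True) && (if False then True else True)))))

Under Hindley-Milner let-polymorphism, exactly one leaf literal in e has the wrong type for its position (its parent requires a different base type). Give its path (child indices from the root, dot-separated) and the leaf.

Derivation:
  unify Int ~ Int
x : a
  unify a ~ Bool
  unify Bool ~ Int
  FAIL: mismatch Bool ~ Int

Answer: 1.0.0.1.0 : true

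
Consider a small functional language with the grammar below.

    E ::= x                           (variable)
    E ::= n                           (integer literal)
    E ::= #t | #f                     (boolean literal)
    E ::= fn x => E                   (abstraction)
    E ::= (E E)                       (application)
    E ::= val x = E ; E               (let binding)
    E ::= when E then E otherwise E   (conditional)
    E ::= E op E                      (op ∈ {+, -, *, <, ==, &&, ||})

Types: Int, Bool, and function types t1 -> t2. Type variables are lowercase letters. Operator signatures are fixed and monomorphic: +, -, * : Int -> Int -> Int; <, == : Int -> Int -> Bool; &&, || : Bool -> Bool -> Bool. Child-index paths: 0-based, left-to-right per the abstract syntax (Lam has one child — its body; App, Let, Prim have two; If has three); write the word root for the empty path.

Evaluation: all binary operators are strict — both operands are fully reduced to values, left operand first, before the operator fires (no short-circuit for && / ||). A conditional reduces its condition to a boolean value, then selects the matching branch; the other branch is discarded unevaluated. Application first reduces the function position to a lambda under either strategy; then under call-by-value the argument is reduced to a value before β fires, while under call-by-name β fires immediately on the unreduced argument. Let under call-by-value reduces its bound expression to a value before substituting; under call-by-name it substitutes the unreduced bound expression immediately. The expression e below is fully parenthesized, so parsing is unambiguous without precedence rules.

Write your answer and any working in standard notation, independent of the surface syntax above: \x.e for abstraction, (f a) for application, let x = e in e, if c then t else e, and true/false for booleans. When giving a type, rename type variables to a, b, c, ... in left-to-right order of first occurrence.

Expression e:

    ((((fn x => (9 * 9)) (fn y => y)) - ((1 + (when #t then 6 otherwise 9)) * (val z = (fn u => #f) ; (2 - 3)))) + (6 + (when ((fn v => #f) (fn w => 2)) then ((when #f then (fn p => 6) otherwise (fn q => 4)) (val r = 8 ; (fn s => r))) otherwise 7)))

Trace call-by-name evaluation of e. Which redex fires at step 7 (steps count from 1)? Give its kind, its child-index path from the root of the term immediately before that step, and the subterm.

Working:
step 0: ((((\x.(9 * 9)) (\y.y)) - ((1 + (if true then 6 else 9)) * (let z = (\u.false) in (2 - 3)))) + (6 + (if ((\v.false) (\w.2)) then ((if false then (\p.6) else (\q.4)) (let r = 8 in (\s.r))) else 7)))
step 1: [beta@0.0] (((9 * 9) - ((1 + (if true then 6 else 9)) * (let z = (\u.false) in (2 - 3)))) + (6 + (if ((\v.false) (\w.2)) then ((if false then (\p.6) else (\q.4)) (let r = 8 in (\s.r))) else 7)))
step 2: [delta@0.0] ((81 - ((1 + (if true then 6 else 9)) * (let z = (\u.false) in (2 - 3)))) + (6 + (if ((\v.false) (\w.2)) then ((if false then (\p.6) else (\q.4)) (let r = 8 in (\s.r))) else 7)))
step 3: [if@0.1.0.1] ((81 - ((1 + 6) * (let z = (\u.false) in (2 - 3)))) + (6 + (if ((\v.false) (\w.2)) then ((if false then (\p.6) else (\q.4)) (let r = 8 in (\s.r))) else 7)))
step 4: [delta@0.1.0] ((81 - (7 * (let z = (\u.false) in (2 - 3)))) + (6 + (if ((\v.false) (\w.2)) then ((if false then (\p.6) else (\q.4)) (let r = 8 in (\s.r))) else 7)))
step 5: [let@0.1.1] ((81 - (7 * (2 - 3))) + (6 + (if ((\v.false) (\w.2)) then ((if false then (\p.6) else (\q.4)) (let r = 8 in (\s.r))) else 7)))
step 6: [delta@0.1.1] ((81 - (7 * -1)) + (6 + (if ((\v.false) (\w.2)) then ((if false then (\p.6) else (\q.4)) (let r = 8 in (\s.r))) else 7)))
step 7: [delta@0.1] ((81 - -7) + (6 + (if ((\v.false) (\w.2)) then ((if false then (\p.6) else (\q.4)) (let r = 8 in (\s.r))) else 7)))

Answer: delta at 0.1 : (7 * -1)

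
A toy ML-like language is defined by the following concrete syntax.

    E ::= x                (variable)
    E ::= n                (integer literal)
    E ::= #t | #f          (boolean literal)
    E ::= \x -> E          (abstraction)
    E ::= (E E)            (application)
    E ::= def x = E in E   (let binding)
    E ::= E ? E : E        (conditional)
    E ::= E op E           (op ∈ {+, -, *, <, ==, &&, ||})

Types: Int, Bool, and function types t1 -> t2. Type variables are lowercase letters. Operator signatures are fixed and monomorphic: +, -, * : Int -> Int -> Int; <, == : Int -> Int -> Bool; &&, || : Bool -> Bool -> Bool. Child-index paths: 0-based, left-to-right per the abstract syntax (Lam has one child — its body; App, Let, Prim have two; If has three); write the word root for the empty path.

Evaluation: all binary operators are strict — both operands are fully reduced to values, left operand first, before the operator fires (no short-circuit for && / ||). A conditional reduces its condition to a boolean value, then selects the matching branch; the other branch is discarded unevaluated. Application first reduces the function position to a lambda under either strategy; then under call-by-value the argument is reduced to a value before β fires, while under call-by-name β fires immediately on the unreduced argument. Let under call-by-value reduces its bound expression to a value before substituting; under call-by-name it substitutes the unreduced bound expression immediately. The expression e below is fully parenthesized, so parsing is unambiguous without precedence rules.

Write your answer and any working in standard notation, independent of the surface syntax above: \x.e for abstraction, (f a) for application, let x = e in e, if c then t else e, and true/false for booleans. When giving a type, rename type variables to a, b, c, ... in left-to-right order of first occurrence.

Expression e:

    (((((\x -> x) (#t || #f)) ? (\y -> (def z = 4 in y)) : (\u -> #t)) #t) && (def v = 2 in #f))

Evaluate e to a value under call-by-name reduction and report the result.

Trace:
step 0: (((if ((\x.x) (true || false)) then (\y.(let z = 4 in y)) else (\u.true)) true) && (let v = 2 in false))
step 1: [beta@0.0.0] (((if (true || false) then (\y.(let z = 4 in y)) else (\u.true)) true) && (let v = 2 in false))
step 2: [delta@0.0.0] (((if true then (\y.(let z = 4 in y)) else (\u.true)) true) && (let v = 2 in false))
step 3: [if@0.0] (((\y.(let z = 4 in y)) true) && (let v = 2 in false))
step 4: [beta@0] ((let z = 4 in true) && (let v = 2 in false))
step 5: [let@0] (true && (let v = 2 in false))
step 6: [let@1] (true && false)
step 7: [delta@root] false

Answer: false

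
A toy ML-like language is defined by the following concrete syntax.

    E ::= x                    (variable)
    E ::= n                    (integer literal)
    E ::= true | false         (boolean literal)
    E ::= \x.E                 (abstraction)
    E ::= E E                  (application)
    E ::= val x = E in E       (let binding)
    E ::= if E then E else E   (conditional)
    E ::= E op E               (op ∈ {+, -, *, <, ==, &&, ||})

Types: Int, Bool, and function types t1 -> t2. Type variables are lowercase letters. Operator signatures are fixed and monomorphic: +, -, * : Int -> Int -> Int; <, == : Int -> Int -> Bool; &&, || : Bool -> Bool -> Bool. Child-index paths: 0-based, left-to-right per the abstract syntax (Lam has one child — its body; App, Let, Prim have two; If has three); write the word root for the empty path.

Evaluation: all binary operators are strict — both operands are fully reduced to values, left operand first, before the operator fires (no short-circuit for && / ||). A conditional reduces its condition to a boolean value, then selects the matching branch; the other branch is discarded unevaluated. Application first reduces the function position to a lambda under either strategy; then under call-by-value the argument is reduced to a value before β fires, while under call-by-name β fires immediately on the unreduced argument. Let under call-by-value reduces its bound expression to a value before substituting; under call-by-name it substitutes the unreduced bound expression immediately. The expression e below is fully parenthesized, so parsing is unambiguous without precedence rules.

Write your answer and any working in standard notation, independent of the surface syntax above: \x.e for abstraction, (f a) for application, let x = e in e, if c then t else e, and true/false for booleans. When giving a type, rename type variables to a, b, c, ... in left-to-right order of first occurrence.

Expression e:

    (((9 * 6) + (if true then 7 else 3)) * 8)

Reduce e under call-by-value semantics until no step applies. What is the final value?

Derivation:
step 0: (((9 * 6) + (if true then 7 else 3)) * 8)
step 1: [delta@0.0] ((54 + (if true then 7 else 3)) * 8)
step 2: [if@0.1] ((54 + 7) * 8)
step 3: [delta@0] (61 * 8)
step 4: [delta@root] 488

Answer: 488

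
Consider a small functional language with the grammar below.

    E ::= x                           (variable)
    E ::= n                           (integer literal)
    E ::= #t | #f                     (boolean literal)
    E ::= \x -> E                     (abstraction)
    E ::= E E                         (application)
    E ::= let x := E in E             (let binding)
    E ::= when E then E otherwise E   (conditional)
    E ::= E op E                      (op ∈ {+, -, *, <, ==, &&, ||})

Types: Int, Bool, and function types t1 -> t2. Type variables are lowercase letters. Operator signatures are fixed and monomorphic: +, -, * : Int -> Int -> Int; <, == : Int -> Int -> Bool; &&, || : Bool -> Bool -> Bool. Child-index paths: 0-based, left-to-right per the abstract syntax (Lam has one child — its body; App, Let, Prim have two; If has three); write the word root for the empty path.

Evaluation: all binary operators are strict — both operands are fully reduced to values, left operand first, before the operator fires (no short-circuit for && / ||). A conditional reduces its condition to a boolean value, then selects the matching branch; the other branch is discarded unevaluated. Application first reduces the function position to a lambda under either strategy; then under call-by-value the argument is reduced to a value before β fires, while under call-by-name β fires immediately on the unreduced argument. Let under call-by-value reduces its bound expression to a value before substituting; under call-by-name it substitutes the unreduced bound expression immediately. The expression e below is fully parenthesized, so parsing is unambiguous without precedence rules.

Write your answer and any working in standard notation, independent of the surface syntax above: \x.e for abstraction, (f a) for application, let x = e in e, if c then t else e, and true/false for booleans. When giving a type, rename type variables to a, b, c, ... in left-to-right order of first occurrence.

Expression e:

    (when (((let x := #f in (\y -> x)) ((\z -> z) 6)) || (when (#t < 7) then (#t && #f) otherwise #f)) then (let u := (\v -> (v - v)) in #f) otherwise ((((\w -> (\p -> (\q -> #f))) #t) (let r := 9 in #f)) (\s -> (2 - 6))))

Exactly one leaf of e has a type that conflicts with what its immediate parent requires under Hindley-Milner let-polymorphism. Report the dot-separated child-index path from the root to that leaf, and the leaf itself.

Trace:
let x : Bool
x : Bool
\y._ : a -> Bool
z : b
\z._ : b -> b
  unify b -> b ~ Int -> c
  unify b ~ Int
  unify Int ~ c
_ _ : Int
  unify a -> Bool ~ Int -> d
  unify a ~ Int
  unify Bool ~ d
_ _ : Bool
  unify Bool ~ Bool
  unify Bool ~ Int
  FAIL: mismatch Bool ~ Int

Answer: 0.1.0.0 : true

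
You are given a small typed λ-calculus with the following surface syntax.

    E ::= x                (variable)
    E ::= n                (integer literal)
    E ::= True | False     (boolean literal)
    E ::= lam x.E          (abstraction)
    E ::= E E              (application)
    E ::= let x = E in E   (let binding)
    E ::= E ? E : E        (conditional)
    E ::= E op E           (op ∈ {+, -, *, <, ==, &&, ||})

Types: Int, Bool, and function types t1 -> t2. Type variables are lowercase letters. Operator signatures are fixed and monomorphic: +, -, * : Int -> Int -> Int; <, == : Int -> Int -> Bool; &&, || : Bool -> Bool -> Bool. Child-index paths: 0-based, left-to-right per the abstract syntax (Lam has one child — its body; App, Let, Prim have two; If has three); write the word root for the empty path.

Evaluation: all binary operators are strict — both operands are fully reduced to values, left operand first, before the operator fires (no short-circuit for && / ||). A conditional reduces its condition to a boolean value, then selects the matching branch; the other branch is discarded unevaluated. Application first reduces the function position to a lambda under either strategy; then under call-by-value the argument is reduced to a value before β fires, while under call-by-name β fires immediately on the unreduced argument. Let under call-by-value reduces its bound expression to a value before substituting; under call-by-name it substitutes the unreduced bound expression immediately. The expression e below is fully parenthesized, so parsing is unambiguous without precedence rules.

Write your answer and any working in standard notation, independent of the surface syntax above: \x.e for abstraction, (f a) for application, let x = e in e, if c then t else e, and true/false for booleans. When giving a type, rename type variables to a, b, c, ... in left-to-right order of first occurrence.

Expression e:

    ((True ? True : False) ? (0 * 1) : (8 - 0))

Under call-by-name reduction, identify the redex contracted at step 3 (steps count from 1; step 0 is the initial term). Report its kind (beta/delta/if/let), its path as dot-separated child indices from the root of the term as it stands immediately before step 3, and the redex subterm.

Answer: delta at root : (0 * 1)

Working:
step 0: (if (if true then true else false) then (0 * 1) else (8 - 0))
step 1: [if@0] (if true then (0 * 1) else (8 - 0))
step 2: [if@root] (0 * 1)
step 3: [delta@root] 0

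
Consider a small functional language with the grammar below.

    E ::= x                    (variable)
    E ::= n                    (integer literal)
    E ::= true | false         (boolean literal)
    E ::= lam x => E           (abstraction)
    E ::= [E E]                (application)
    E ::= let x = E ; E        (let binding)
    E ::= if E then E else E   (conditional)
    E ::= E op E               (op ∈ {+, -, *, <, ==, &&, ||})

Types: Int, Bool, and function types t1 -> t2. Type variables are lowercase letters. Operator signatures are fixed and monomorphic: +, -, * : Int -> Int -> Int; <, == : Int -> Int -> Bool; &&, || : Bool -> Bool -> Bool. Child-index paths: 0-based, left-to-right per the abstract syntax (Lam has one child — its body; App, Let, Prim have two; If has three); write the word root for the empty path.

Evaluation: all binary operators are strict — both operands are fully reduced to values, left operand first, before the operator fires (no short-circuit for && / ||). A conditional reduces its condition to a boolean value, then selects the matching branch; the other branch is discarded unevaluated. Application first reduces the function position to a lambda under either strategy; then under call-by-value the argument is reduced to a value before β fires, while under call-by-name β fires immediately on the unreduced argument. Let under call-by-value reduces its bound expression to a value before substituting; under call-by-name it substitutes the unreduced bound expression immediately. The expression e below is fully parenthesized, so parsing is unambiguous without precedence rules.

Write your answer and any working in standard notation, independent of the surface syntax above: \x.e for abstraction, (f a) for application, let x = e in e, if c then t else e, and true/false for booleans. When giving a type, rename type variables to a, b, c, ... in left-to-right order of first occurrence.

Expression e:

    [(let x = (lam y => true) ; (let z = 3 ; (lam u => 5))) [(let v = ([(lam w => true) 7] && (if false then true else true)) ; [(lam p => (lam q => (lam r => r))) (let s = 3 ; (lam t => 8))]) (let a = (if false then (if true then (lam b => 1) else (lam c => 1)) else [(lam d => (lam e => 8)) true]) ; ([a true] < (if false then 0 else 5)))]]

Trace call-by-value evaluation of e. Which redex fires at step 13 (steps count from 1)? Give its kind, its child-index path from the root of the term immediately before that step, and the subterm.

Derivation:
step 0: ((let x = (\y.true) in (let z = 3 in (\u.5))) ((let v = (((\w.true) 7) && (if false then true else true)) in ((\p.(\q.(\r.r))) (let s = 3 in (\t.8)))) (let a = (if false then (if true then (\b.1) else (\c.1)) else ((\d.(\e.8)) true)) in ((a true) < (if false then 0 else 5)))))
step 1: [let@0] ((let z = 3 in (\u.5)) ((let v = (((\w.true) 7) && (if false then true else true)) in ((\p.(\q.(\r.r))) (let s = 3 in (\t.8)))) (let a = (if false then (if true then (\b.1) else (\c.1)) else ((\d.(\e.8)) true)) in ((a true) < (if false then 0 else 5)))))
step 2: [let@0] ((\u.5) ((let v = (((\w.true) 7) && (if false then true else true)) in ((\p.(\q.(\r.r))) (let s = 3 in (\t.8)))) (let a = (if false then (if true then (\b.1) else (\c.1)) else ((\d.(\e.8)) true)) in ((a true) < (if false then 0 else 5)))))
step 3: [beta@1.0.0.0] ((\u.5) ((let v = (true && (if false then true else true)) in ((\p.(\q.(\r.r))) (let s = 3 in (\t.8)))) (let a = (if false then (if true then (\b.1) else (\c.1)) else ((\d.(\e.8)) true)) in ((a true) < (if false then 0 else 5)))))
step 4: [if@1.0.0.1] ((\u.5) ((let v = (true && true) in ((\p.(\q.(\r.r))) (let s = 3 in (\t.8)))) (let a = (if false then (if true then (\b.1) else (\c.1)) else ((\d.(\e.8)) true)) in ((a true) < (if false then 0 else 5)))))
step 5: [delta@1.0.0] ((\u.5) ((let v = true in ((\p.(\q.(\r.r))) (let s = 3 in (\t.8)))) (let a = (if false then (if true then (\b.1) else (\c.1)) else ((\d.(\e.8)) true)) in ((a true) < (if false then 0 else 5)))))
step 6: [let@1.0] ((\u.5) (((\p.(\q.(\r.r))) (let s = 3 in (\t.8))) (let a = (if false then (if true then (\b.1) else (\c.1)) else ((\d.(\e.8)) true)) in ((a true) < (if false then 0 else 5)))))
step 7: [let@1.0.1] ((\u.5) (((\p.(\q.(\r.r))) (\t.8)) (let a = (if false then (if true then (\b.1) else (\c.1)) else ((\d.(\e.8)) true)) in ((a true) < (if false then 0 else 5)))))
step 8: [beta@1.0] ((\u.5) ((\q.(\r.r)) (let a = (if false then (if true then (\b.1) else (\c.1)) else ((\d.(\e.8)) true)) in ((a true) < (if false then 0 else 5)))))
step 9: [if@1.1.0] ((\u.5) ((\q.(\r.r)) (let a = ((\d.(\e.8)) true) in ((a true) < (if false then 0 else 5)))))
step 10: [beta@1.1.0] ((\u.5) ((\q.(\r.r)) (let a = (\e.8) in ((a true) < (if false then 0 else 5)))))
step 11: [let@1.1] ((\u.5) ((\q.(\r.r)) (((\e.8) true) < (if false then 0 else 5))))
step 12: [beta@1.1.0] ((\u.5) ((\q.(\r.r)) (8 < (if false then 0 else 5))))
step 13: [if@1.1.1] ((\u.5) ((\q.(\r.r)) (8 < 5)))

Answer: if at 1.1.1 : (if false then 0 else 5)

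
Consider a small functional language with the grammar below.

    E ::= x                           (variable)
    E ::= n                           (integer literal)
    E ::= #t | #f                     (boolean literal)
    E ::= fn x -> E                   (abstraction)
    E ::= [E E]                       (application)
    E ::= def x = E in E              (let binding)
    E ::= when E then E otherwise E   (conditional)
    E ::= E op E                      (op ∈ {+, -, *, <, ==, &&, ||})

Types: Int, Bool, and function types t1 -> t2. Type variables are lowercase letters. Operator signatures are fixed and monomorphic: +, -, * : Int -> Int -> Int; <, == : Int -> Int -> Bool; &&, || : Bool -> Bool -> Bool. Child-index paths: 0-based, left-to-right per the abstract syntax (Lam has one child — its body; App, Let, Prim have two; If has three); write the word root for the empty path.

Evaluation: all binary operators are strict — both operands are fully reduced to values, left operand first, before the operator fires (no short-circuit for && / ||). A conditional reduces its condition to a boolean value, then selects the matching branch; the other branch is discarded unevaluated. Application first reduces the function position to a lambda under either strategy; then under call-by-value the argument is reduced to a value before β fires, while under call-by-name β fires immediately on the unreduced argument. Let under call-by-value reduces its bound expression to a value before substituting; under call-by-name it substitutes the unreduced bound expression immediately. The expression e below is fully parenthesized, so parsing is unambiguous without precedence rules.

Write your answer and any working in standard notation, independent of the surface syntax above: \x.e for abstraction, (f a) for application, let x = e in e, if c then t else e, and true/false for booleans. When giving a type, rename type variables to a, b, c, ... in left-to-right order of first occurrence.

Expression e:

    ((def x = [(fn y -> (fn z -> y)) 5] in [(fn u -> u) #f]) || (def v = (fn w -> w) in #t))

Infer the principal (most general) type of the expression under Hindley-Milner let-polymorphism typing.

Answer: Bool

Derivation:
y : a
\z._ : b -> a
\y._ : a -> b -> a
  unify a -> b -> a ~ Int -> c
  unify a ~ Int
  unify b -> Int ~ c
_ _ : b -> Int
let x : forall. b -> Int
u : d
\u._ : d -> d
  unify d -> d ~ Bool -> e
  unify d ~ Bool
  unify Bool ~ e
_ _ : Bool
  unify Bool ~ Bool
w : f
\w._ : f -> f
let v : forall. f -> f
  unify Bool ~ Bool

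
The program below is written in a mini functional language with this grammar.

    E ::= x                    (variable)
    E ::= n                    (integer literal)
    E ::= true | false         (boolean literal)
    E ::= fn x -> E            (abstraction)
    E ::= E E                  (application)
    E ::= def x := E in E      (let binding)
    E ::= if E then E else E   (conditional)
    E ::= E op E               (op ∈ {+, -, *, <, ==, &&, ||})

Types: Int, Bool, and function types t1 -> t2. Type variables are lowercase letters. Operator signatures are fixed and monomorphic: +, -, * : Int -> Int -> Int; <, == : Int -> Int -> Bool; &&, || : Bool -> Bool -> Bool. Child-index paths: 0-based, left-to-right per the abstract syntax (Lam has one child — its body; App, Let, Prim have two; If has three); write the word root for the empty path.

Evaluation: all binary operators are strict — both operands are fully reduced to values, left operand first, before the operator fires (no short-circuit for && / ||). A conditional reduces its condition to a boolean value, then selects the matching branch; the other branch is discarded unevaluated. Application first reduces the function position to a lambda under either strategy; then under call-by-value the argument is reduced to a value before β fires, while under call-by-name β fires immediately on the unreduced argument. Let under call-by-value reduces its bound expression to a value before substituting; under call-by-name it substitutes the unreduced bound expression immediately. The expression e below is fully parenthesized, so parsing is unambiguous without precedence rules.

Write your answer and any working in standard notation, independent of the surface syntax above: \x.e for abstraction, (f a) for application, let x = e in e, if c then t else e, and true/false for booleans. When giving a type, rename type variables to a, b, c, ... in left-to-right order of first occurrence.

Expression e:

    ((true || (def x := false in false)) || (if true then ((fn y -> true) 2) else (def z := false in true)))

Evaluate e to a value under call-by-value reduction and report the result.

Working:
step 0: ((true || (let x = false in false)) || (if true then ((\y.true) 2) else (let z = false in true)))
step 1: [let@0.1] ((true || false) || (if true then ((\y.true) 2) else (let z = false in true)))
step 2: [delta@0] (true || (if true then ((\y.true) 2) else (let z = false in true)))
step 3: [if@1] (true || ((\y.true) 2))
step 4: [beta@1] (true || true)
step 5: [delta@root] true

Answer: true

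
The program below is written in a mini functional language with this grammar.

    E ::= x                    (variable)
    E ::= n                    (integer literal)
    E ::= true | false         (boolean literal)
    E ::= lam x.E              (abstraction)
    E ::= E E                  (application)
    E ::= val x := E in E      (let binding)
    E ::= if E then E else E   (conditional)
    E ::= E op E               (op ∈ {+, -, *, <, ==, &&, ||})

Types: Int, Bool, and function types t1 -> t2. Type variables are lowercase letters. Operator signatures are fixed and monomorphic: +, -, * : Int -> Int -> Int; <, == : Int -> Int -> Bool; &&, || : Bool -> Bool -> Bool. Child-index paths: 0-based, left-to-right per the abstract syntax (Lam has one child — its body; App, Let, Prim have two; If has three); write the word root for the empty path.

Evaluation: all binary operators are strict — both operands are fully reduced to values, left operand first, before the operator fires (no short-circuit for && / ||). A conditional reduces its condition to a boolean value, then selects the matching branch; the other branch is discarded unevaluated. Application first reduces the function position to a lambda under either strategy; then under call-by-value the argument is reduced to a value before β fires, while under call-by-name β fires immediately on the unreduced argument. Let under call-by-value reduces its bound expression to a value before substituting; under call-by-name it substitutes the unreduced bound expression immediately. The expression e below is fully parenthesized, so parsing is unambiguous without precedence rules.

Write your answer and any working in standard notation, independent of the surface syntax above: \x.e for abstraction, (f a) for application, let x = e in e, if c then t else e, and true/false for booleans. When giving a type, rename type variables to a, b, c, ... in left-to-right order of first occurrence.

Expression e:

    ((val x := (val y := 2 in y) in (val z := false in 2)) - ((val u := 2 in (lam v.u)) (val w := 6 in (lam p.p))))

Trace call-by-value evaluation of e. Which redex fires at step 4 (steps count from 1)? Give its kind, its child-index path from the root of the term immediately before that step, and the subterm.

Answer: let at 1.0 : (let u = 2 in (\v.u))

Working:
step 0: ((let x = (let y = 2 in y) in (let z = false in 2)) - ((let u = 2 in (\v.u)) (let w = 6 in (\p.p))))
step 1: [let@0.0] ((let x = 2 in (let z = false in 2)) - ((let u = 2 in (\v.u)) (let w = 6 in (\p.p))))
step 2: [let@0] ((let z = false in 2) - ((let u = 2 in (\v.u)) (let w = 6 in (\p.p))))
step 3: [let@0] (2 - ((let u = 2 in (\v.u)) (let w = 6 in (\p.p))))
step 4: [let@1.0] (2 - ((\v.2) (let w = 6 in (\p.p))))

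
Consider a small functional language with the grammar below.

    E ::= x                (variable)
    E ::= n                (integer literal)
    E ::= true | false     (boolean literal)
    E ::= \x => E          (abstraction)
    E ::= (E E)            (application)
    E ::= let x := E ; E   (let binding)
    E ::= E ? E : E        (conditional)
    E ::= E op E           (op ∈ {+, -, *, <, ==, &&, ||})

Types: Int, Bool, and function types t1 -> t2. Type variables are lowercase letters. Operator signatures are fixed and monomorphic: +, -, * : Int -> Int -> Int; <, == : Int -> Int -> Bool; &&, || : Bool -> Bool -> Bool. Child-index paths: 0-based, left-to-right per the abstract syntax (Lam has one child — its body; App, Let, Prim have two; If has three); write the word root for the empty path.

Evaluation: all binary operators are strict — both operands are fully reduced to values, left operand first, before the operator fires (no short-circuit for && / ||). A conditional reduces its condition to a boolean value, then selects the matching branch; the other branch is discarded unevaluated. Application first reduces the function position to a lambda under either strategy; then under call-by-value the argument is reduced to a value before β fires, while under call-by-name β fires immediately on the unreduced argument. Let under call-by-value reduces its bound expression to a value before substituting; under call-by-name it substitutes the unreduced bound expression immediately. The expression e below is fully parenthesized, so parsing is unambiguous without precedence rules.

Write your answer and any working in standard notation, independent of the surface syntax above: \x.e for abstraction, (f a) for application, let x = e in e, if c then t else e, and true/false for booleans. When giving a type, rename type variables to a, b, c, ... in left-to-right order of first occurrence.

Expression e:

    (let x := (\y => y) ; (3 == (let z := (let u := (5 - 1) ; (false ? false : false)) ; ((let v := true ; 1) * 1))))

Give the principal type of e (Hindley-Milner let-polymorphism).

Trace:
y : a
\y._ : a -> a
let x : forall. a -> a
  unify Int ~ Int
  unify Int ~ Int
  unify Int ~ Int
let u : Int
  unify Bool ~ Bool
  unify Bool ~ Bool
let z : Bool
let v : Bool
  unify Int ~ Int
  unify Int ~ Int
  unify Int ~ Int

Answer: Bool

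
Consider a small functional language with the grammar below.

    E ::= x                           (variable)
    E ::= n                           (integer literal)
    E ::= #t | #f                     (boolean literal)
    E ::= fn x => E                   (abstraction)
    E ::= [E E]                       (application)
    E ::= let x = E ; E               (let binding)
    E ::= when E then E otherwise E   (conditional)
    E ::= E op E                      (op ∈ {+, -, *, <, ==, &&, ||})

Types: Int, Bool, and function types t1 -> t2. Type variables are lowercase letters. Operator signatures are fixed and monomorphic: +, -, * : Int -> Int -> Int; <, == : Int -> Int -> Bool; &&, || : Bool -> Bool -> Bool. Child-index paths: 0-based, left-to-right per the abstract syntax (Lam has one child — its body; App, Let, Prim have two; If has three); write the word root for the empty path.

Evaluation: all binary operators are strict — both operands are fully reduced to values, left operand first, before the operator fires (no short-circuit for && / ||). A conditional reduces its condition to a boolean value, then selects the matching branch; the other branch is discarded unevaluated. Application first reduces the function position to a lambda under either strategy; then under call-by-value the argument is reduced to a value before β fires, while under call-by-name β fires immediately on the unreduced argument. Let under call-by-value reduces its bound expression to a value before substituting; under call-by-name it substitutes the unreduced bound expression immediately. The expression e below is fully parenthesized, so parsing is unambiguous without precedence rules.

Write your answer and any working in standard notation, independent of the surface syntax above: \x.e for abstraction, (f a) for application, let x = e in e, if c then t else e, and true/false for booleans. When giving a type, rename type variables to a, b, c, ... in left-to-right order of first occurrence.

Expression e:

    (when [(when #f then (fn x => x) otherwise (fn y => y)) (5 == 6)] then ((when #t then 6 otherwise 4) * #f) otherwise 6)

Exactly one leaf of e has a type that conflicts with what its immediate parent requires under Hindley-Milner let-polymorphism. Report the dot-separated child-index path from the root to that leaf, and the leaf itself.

Answer: 1.1 : false

Trace:
  unify Bool ~ Bool
x : a
\x._ : a -> a
y : b
\y._ : b -> b
  unify a -> a ~ b -> b
  unify a ~ b
  unify b ~ b
  unify Int ~ Int
  unify Int ~ Int
  unify b -> b ~ Bool -> c
  unify b ~ Bool
  unify Bool ~ c
_ _ : Bool
  unify Bool ~ Bool
  unify Bool ~ Bool
  unify Int ~ Int
  unify Int ~ Int
  unify Bool ~ Int
  FAIL: mismatch Bool ~ Int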